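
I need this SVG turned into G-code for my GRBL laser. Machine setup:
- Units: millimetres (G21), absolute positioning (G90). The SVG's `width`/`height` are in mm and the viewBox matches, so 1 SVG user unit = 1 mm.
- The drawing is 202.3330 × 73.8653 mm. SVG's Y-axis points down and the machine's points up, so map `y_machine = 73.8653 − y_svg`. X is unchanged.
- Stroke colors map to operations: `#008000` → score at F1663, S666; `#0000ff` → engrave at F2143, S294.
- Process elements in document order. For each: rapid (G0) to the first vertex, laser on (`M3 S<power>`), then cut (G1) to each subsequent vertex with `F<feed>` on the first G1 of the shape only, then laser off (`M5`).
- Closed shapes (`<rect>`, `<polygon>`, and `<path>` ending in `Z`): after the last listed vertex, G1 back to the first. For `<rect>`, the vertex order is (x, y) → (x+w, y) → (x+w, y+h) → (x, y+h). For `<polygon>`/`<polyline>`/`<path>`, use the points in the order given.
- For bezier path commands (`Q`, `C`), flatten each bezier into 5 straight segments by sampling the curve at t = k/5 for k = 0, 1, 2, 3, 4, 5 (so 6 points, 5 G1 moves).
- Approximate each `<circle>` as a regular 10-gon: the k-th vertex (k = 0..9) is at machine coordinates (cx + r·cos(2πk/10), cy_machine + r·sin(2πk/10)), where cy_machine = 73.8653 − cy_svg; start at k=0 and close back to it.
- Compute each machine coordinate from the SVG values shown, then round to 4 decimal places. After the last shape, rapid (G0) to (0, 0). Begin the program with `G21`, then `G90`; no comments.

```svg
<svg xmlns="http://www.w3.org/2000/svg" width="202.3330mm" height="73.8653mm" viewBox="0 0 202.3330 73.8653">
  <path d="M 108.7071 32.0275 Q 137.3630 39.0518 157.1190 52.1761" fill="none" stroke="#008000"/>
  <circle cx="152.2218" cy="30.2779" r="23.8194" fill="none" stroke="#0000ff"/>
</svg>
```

Since the viewBox matches the mm dimensions, user units are millimetres directly. The only transform is the Y-flip y_m = 73.8653 − y_svg.

Shape 1 is a quadratic bezier drawn with `<path>`. Its stroke #008000 means score at S666, F1663. After flipping Y the toolpath is (108.7071,41.8378) → (119.8135,38.7841) → (130.2078,35.2424) → (139.8902,31.2126) → (148.8606,26.6949) → (157.1190,21.6892).

Shape 2 is a circle drawn with `<circle>`. Its stroke #0000ff means engrave at S294, F2143. After flipping Y the toolpath is (176.0412,43.5874) → (171.4921,57.5881) → (159.5824,66.2410) → (144.8612,66.2410) → (132.9515,57.5881) → (128.4024,43.5874) → (132.9515,29.5867) → (144.8612,20.9338) → (159.5824,20.9338) → (171.4921,29.5867) → (176.0412,43.5874), returning to the start.

G21
G90
G0 X108.7071 Y41.8378
M3 S666
G1 X119.8135 Y38.7841 F1663
G1 X130.2078 Y35.2424
G1 X139.8902 Y31.2126
G1 X148.8606 Y26.6949
G1 X157.1190 Y21.6892
M5
G0 X176.0412 Y43.5874
M3 S294
G1 X171.4921 Y57.5881 F2143
G1 X159.5824 Y66.2410
G1 X144.8612 Y66.2410
G1 X132.9515 Y57.5881
G1 X128.4024 Y43.5874
G1 X132.9515 Y29.5867
G1 X144.8612 Y20.9338
G1 X159.5824 Y20.9338
G1 X171.4921 Y29.5867
G1 X176.0412 Y43.5874
M5
G0 X0.0000 Y0.0000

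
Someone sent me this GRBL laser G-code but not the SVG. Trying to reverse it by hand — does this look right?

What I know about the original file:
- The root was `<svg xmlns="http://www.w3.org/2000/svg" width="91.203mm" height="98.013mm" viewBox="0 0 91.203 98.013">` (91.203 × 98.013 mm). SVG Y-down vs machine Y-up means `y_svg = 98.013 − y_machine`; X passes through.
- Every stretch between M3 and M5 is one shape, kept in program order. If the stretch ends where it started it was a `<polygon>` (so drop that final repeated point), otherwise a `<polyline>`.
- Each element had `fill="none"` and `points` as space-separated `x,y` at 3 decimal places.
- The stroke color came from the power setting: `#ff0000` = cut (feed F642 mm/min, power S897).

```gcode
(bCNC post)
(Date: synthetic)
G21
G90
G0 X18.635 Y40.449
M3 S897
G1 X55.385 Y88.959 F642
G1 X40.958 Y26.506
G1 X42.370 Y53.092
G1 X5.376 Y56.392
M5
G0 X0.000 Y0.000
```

<svg xmlns="http://www.w3.org/2000/svg" width="91.203mm" height="98.013mm" viewBox="0 0 91.203 98.013">
  <polyline points="18.635,57.564 55.385,9.054 40.958,71.507 42.370,44.921 5.376,41.621" fill="none" stroke="#ff0000"/>
</svg>

Each laser-on run becomes one SVG element. Flip Y back into SVG space with y_svg = 98.013 − y_machine. Every run uses S897, so all elements get stroke `#ff0000` (cut).

Run 1: The run is open, so emit a `<polyline>` with points (Y-flipped): 18.635,57.564 55.385,9.054 40.958,71.507 42.370,44.921 5.376,41.621.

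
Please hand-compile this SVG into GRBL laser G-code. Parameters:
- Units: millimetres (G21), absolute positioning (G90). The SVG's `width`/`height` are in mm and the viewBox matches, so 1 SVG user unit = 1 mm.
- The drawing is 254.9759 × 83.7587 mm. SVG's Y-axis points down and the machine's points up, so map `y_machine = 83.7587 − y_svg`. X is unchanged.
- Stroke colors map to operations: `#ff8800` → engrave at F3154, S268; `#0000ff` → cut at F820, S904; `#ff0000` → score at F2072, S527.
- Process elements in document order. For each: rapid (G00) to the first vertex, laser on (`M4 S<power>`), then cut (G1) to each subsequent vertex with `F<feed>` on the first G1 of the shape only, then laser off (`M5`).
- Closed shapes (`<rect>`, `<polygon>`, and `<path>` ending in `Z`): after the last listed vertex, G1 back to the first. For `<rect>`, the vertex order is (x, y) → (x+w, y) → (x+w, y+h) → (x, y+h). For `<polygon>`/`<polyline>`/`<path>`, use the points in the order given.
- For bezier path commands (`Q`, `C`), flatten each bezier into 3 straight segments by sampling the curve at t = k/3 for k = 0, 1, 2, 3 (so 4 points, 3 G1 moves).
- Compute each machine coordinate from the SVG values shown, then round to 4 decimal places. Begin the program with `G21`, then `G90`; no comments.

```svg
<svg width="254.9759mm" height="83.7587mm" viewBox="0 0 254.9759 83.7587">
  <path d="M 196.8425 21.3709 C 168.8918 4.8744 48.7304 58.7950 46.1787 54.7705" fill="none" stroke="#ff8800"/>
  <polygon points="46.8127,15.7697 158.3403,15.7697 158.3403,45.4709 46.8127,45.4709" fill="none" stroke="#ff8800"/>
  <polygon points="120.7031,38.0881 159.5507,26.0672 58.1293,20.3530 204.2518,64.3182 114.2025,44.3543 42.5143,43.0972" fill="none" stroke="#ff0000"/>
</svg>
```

G21
G90
G00 X196.8425 Y62.3878
M4 S268
G1 X145.9260 Y60.1661 F3154
G1 X80.1625 Y39.5246
G1 X46.1787 Y28.9882
M5
G00 X46.8127 Y67.9890
M4 S268
G1 X158.3403 Y67.9890 F3154
G1 X158.3403 Y38.2878
G1 X46.8127 Y38.2878
G1 X46.8127 Y67.9890
M5
G00 X120.7031 Y45.6706
M4 S527
G1 X159.5507 Y57.6915 F2072
G1 X58.1293 Y63.4057
G1 X204.2518 Y19.4405
G1 X114.2025 Y39.4044
G1 X42.5143 Y40.6615
G1 X120.7031 Y45.6706
M5

1 u = 1 mm; y_m = 83.7587 − y.

[1] `<path>` cubic bezier, #ff8800→engrave S268 F3154: (196.8425,62.3878) → (145.9260,60.1661) → (80.1625,39.5246) → (46.1787,28.9882)

[2] `<polygon>` rectangle, #ff8800→engrave S268 F3154: (46.8127,67.9890) → (158.3403,67.9890) → (158.3403,38.2878) → (46.8127,38.2878) → (46.8127,67.9890) (closed)

[3] `<polygon>` closed polygon, #ff0000→score S527 F2072: (120.7031,45.6706) → (159.5507,57.6915) → (58.1293,63.4057) → (204.2518,19.4405) → (114.2025,39.4044) → (42.5143,40.6615) → (120.7031,45.6706) (closed)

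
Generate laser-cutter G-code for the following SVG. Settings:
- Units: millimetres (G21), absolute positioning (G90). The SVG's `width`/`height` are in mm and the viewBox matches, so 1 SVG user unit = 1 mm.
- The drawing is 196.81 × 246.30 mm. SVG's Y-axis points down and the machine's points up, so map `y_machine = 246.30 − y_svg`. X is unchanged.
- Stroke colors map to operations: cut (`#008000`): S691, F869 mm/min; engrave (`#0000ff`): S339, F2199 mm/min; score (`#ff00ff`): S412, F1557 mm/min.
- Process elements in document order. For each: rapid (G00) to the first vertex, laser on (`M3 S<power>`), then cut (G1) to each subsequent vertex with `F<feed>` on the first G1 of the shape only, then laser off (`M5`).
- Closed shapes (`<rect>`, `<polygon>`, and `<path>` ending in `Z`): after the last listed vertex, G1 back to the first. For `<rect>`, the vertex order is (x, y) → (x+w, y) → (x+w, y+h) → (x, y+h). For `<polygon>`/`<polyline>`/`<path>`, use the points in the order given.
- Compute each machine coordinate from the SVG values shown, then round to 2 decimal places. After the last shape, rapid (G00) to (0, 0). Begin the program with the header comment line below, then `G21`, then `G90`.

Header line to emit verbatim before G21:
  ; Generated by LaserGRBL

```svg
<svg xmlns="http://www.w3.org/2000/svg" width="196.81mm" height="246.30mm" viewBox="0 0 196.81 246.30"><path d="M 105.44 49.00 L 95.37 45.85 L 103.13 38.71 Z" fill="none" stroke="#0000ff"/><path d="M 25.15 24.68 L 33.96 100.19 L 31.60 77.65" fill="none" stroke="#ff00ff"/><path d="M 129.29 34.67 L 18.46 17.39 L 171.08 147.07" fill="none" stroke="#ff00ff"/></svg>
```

Since the viewBox matches the mm dimensions, user units are millimetres directly. The only transform is the Y-flip y_m = 246.30 − y_svg.

Shape 1 is a regular polygon drawn with `<path>`. Its stroke #0000ff means engrave at S339, F2199. After flipping Y the toolpath is (105.44,197.30) → (95.37,200.45) → (103.13,207.59) → (105.44,197.30), returning to the start.

Shape 2 is a open polyline drawn with `<path>`. Its stroke #ff00ff means score at S412, F1557. After flipping Y the toolpath is (25.15,221.62) → (33.96,146.11) → (31.60,168.65).

Shape 3 is a open polyline drawn with `<path>`. Its stroke #ff00ff means score at S412, F1557. After flipping Y the toolpath is (129.29,211.63) → (18.46,228.91) → (171.08,99.23).

; Generated by LaserGRBL
G21
G90
G00 X105.44 Y197.30
M3 S339
G1 X95.37 Y200.45 F2199
G1 X103.13 Y207.59
G1 X105.44 Y197.30
M5
G00 X25.15 Y221.62
M3 S412
G1 X33.96 Y146.11 F1557
G1 X31.60 Y168.65
M5
G00 X129.29 Y211.63
M3 S412
G1 X18.46 Y228.91 F1557
G1 X171.08 Y99.23
M5
G00 X0.00 Y0.00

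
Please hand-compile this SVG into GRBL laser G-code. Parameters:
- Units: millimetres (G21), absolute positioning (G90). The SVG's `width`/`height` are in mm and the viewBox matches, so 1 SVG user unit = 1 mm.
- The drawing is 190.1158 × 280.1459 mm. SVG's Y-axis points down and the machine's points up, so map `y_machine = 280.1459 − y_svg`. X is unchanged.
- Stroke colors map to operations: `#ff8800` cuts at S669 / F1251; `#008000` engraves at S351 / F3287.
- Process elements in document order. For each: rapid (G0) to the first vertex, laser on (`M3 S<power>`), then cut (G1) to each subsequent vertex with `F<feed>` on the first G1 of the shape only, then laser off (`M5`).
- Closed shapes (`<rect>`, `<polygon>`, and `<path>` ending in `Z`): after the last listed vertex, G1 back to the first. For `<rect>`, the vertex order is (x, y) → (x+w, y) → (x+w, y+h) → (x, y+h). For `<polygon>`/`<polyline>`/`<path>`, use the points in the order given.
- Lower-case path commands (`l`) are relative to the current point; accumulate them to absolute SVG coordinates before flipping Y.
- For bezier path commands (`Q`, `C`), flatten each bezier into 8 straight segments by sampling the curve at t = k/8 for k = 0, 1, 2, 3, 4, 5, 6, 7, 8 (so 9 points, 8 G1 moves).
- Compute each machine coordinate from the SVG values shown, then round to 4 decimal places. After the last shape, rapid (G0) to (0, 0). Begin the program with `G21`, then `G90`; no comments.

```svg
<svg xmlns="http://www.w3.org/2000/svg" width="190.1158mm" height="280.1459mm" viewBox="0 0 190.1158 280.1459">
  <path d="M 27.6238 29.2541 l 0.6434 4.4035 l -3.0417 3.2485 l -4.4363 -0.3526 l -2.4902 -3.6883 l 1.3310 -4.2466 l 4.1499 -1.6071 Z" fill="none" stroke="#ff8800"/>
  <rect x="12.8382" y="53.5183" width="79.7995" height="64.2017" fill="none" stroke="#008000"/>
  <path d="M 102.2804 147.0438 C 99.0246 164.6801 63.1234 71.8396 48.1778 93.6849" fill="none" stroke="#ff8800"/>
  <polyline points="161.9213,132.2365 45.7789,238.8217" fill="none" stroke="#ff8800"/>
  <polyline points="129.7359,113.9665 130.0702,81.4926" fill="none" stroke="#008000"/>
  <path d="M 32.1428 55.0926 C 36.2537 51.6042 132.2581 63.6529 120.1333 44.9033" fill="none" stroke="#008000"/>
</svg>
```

G21
G90
G0 X27.6238 Y250.8918
M3 S669
G1 X28.2672 Y246.4883 F1251
G1 X25.2255 Y243.2398
G1 X20.7892 Y243.5924
G1 X18.2990 Y247.2807
G1 X19.6300 Y251.5273
G1 X23.7799 Y253.1344
G1 X27.6238 Y250.8918
M5
G0 X12.8382 Y226.6276
M3 S351
G1 X92.6377 Y226.6276 F3287
G1 X92.6377 Y162.4259
G1 X12.8382 Y162.4259
G1 X12.8382 Y226.6276
M5
G0 X102.2804 Y133.1021
M3 S669
G1 X99.6339 Y131.2273 F1251
G1 X94.5551 Y137.0711
G1 X87.6720 Y147.9949
G1 X79.6128 Y161.3599
G1 X71.0056 Y174.5277
G1 X62.4787 Y184.8596
G1 X54.6600 Y189.7169
G1 X48.1778 Y186.4610
M5
G0 X161.9213 Y147.9094
M3 S669
G1 X45.7789 Y41.3242 F1251
M5
G0 X129.7359 Y166.1794
M3 S351
G1 X130.0702 Y198.6533 F3287
M5
G0 X32.1428 Y225.0533
M3 S351
G1 X37.6012 Y225.7236 F3287
G1 X49.3307 Y225.4804
G1 X64.9871 Y224.8665
G1 X82.2264 Y224.4250
G1 X98.7048 Y224.6989
G1 X112.0780 Y226.2311
G1 X120.0022 Y229.5647
G1 X120.1333 Y235.2426
M5
G0 X0.0000 Y0.0000

1 u = 1 mm; y_m = 280.1459 − y.

[1] `<path>` regular polygon, #ff8800→cut S669 F1251: (27.6238,250.8918) → (28.2672,246.4883) → (25.2255,243.2398) → (20.7892,243.5924) → (18.2990,247.2807) → (19.6300,251.5273) → (23.7799,253.1344) → (27.6238,250.8918) (closed)

[2] `<rect>` rectangle, #008000→engrave S351 F3287: (12.8382,226.6276) → (92.6377,226.6276) → (92.6377,162.4259) → (12.8382,162.4259) → (12.8382,226.6276) (closed)

[3] `<path>` cubic bezier, #ff8800→cut S669 F1251: (102.2804,133.1021) → (99.6339,131.2273) → (94.5551,137.0711) → (87.6720,147.9949) → (79.6128,161.3599) → (71.0056,174.5277) → (62.4787,184.8596) → (54.6600,189.7169) → (48.1778,186.4610)

[4] `<polyline>` line segment, #ff8800→cut S669 F1251: (161.9213,147.9094) → (45.7789,41.3242)

[5] `<polyline>` line segment, #008000→engrave S351 F3287: (129.7359,166.1794) → (130.0702,198.6533)

[6] `<path>` cubic bezier, #008000→engrave S351 F3287: (32.1428,225.0533) → (37.6012,225.7236) → (49.3307,225.4804) → (64.9871,224.8665) → (82.2264,224.4250) → (98.7048,224.6989) → (112.0780,226.2311) → (120.0022,229.5647) → (120.1333,235.2426)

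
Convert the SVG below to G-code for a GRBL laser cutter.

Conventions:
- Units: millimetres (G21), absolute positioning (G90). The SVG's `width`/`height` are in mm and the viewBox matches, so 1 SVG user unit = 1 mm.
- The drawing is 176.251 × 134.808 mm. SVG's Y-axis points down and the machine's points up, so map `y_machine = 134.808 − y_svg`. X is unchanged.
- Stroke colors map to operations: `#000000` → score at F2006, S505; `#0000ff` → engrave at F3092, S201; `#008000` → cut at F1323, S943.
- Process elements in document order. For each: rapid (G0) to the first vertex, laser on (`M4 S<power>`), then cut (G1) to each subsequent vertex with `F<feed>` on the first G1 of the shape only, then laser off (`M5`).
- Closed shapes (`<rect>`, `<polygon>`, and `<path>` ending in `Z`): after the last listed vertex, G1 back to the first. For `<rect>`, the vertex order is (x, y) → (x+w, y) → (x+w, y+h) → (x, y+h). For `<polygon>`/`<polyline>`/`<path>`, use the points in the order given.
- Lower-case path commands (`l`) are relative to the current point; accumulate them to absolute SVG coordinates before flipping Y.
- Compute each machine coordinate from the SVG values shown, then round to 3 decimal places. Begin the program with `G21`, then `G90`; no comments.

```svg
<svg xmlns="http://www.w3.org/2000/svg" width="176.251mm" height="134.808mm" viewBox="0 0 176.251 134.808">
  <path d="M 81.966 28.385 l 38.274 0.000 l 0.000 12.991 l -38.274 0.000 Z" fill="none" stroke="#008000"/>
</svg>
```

G21
G90
G0 X81.966 Y106.423
M4 S943
G1 X120.240 Y106.423 F1323
G1 X120.240 Y93.432
G1 X81.966 Y93.432
G1 X81.966 Y106.423
M5

Since the viewBox matches the mm dimensions, user units are millimetres directly. The only transform is the Y-flip y_m = 134.808 − y_svg.

Shape 1 is a rectangle drawn with `<path>`. Its stroke #008000 means cut at S943, F1323. After flipping Y the toolpath is (81.966,106.423) → (120.240,106.423) → (120.240,93.432) → (81.966,93.432) → (81.966,106.423), returning to the start.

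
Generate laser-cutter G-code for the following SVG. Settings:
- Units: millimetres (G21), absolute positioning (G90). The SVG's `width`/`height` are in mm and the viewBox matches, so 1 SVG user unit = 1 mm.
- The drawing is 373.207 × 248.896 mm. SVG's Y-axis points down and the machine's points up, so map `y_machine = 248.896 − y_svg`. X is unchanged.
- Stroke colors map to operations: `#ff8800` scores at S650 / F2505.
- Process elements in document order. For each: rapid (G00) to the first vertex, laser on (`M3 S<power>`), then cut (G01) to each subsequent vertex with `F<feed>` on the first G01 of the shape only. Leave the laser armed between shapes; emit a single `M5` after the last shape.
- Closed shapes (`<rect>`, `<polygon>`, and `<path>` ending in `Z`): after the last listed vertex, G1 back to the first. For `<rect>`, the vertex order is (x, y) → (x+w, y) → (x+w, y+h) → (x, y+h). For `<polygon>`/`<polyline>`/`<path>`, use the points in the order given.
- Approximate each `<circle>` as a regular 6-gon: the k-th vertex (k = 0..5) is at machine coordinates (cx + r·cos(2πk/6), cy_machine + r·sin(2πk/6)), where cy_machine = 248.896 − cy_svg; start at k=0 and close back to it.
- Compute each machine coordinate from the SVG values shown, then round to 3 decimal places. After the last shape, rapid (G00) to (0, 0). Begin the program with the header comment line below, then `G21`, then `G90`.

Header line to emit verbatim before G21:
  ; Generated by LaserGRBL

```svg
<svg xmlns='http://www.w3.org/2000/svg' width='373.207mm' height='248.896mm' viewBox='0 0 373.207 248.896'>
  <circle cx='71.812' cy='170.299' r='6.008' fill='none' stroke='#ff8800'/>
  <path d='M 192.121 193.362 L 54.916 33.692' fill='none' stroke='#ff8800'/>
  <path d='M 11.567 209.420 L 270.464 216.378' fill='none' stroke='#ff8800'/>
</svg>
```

viewBox `0 0 373.207 248.896` with mm width/height → 1 unit = 1 mm. Flip: y_m = 248.896 − y_svg.

**Shape 1** — `<circle>` circle, stroke `#ff8800` → score (S650, F2505). Machine vertices: (77.820,78.597) → (74.816,83.800) → (68.808,83.800) → (65.804,78.597) → (68.808,73.394) → (74.816,73.394) → (77.820,78.597). Closed: final G1 returns to the first vertex.

**Shape 2** — `<path>` line segment, stroke `#ff8800` → score (S650, F2505). Machine vertices: (192.121,55.534) → (54.916,215.204). Open path.

**Shape 3** — `<path>` line segment, stroke `#ff8800` → score (S650, F2505). Machine vertices: (11.567,39.476) → (270.464,32.518). Open path.

; Generated by LaserGRBL
G21
G90
G00 X77.820 Y78.597
M3 S650
G01 X74.816 Y83.800 F2505
G01 X68.808 Y83.800
G01 X65.804 Y78.597
G01 X68.808 Y73.394
G01 X74.816 Y73.394
G01 X77.820 Y78.597
G00 X192.121 Y55.534
M3 S650
G01 X54.916 Y215.204 F2505
G00 X11.567 Y39.476
M3 S650
G01 X270.464 Y32.518 F2505
M5
G00 X0.000 Y0.000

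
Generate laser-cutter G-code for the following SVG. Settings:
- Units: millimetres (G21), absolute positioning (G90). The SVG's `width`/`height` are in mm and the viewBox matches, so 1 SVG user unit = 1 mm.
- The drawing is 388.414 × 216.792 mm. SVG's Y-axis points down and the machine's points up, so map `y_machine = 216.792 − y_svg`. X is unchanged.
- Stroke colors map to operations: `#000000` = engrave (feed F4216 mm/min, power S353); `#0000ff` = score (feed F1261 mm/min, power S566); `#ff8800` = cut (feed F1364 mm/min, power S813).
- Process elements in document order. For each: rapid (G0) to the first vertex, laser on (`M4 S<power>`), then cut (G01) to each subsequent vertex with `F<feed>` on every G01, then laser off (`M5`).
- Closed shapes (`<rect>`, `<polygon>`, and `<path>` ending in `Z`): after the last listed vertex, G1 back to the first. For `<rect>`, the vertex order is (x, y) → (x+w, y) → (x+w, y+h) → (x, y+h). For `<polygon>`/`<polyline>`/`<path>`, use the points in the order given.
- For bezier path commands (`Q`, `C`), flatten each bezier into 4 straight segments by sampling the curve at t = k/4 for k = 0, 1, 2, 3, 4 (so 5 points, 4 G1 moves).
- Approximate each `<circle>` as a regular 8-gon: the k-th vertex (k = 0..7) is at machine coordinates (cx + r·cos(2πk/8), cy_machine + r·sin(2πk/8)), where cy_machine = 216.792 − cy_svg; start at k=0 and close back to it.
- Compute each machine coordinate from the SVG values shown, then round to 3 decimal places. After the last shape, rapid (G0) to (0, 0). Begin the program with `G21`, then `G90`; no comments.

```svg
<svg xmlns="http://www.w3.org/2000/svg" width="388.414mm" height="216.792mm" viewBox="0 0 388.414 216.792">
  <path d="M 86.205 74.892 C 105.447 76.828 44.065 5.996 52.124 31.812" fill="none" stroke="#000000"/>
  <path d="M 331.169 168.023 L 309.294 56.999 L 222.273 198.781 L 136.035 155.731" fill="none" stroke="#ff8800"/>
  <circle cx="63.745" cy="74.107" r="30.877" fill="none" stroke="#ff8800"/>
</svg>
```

1 u = 1 mm; y_m = 216.792 − y.

[1] `<path>` cubic bezier, #000000→engrave S353 F4216: (86.205,141.900) → (87.864,151.445) → (73.358,172.395) → (56.755,188.868) → (52.124,184.980)

[2] `<path>` open polyline, #ff8800→cut S813 F1364: (331.169,48.769) → (309.294,159.793) → (222.273,18.011) → (136.035,61.061)

[3] `<circle>` circle, #ff8800→cut S813 F1364: (94.622,142.685) → (85.578,164.518) → (63.745,173.562) → (41.912,164.518) → (32.868,142.685) → (41.912,120.852) → (63.745,111.808) → (85.578,120.852) → (94.622,142.685) (closed)

G21
G90
G0 X86.205 Y141.900
M4 S353
G01 X87.864 Y151.445 F4216
G01 X73.358 Y172.395 F4216
G01 X56.755 Y188.868 F4216
G01 X52.124 Y184.980 F4216
M5
G0 X331.169 Y48.769
M4 S813
G01 X309.294 Y159.793 F1364
G01 X222.273 Y18.011 F1364
G01 X136.035 Y61.061 F1364
M5
G0 X94.622 Y142.685
M4 S813
G01 X85.578 Y164.518 F1364
G01 X63.745 Y173.562 F1364
G01 X41.912 Y164.518 F1364
G01 X32.868 Y142.685 F1364
G01 X41.912 Y120.852 F1364
G01 X63.745 Y111.808 F1364
G01 X85.578 Y120.852 F1364
G01 X94.622 Y142.685 F1364
M5
G0 X0.000 Y0.000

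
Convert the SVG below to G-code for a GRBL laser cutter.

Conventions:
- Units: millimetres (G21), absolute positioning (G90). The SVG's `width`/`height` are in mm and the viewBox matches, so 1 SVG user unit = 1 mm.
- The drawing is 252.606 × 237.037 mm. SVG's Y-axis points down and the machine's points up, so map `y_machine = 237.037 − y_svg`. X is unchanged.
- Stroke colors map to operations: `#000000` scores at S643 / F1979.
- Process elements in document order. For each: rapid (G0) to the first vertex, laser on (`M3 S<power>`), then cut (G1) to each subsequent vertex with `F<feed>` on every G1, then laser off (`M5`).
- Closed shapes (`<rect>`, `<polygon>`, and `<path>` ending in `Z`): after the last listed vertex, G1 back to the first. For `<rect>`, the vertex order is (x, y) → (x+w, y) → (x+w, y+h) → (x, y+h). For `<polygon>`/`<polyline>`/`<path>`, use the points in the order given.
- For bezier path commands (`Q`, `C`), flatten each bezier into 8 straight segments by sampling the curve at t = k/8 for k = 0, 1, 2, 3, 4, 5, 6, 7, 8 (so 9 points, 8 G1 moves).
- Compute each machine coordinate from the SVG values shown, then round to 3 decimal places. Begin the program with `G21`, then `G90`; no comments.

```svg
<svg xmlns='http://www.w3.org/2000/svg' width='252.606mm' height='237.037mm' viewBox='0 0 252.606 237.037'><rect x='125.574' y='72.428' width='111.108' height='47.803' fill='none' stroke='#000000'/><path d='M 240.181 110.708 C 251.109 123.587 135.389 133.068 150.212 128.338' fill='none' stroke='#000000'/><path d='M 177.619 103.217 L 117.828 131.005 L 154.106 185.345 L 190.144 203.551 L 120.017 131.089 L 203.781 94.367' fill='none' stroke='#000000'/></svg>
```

Since the viewBox matches the mm dimensions, user units are millimetres directly. The only transform is the Y-flip y_m = 237.037 − y_svg.

Shape 1 is a rectangle drawn with `<rect>`. Its stroke #000000 means score at S643, F1979. After flipping Y the toolpath is (125.574,164.609) → (236.682,164.609) → (236.682,116.806) → (125.574,116.806) → (125.574,164.609), returning to the start.

Shape 2 is a cubic bezier drawn with `<path>`. Its stroke #000000 means score at S643, F1979. After flipping Y the toolpath is (240.181,126.329) → (238.845,121.680) → (228.649,117.476) → (212.608,113.844) → (193.736,110.911) → (175.046,108.803) → (159.553,107.647) → (150.270,107.570) → (150.212,108.699).

Shape 3 is a open polyline drawn with `<path>`. Its stroke #000000 means score at S643, F1979. After flipping Y the toolpath is (177.619,133.820) → (117.828,106.032) → (154.106,51.692) → (190.144,33.486) → (120.017,105.948) → (203.781,142.670).

G21
G90
G0 X125.574 Y164.609
M3 S643
G1 X236.682 Y164.609 F1979
G1 X236.682 Y116.806 F1979
G1 X125.574 Y116.806 F1979
G1 X125.574 Y164.609 F1979
M5
G0 X240.181 Y126.329
M3 S643
G1 X238.845 Y121.680 F1979
G1 X228.649 Y117.476 F1979
G1 X212.608 Y113.844 F1979
G1 X193.736 Y110.911 F1979
G1 X175.046 Y108.803 F1979
G1 X159.553 Y107.647 F1979
G1 X150.270 Y107.570 F1979
G1 X150.212 Y108.699 F1979
M5
G0 X177.619 Y133.820
M3 S643
G1 X117.828 Y106.032 F1979
G1 X154.106 Y51.692 F1979
G1 X190.144 Y33.486 F1979
G1 X120.017 Y105.948 F1979
G1 X203.781 Y142.670 F1979
M5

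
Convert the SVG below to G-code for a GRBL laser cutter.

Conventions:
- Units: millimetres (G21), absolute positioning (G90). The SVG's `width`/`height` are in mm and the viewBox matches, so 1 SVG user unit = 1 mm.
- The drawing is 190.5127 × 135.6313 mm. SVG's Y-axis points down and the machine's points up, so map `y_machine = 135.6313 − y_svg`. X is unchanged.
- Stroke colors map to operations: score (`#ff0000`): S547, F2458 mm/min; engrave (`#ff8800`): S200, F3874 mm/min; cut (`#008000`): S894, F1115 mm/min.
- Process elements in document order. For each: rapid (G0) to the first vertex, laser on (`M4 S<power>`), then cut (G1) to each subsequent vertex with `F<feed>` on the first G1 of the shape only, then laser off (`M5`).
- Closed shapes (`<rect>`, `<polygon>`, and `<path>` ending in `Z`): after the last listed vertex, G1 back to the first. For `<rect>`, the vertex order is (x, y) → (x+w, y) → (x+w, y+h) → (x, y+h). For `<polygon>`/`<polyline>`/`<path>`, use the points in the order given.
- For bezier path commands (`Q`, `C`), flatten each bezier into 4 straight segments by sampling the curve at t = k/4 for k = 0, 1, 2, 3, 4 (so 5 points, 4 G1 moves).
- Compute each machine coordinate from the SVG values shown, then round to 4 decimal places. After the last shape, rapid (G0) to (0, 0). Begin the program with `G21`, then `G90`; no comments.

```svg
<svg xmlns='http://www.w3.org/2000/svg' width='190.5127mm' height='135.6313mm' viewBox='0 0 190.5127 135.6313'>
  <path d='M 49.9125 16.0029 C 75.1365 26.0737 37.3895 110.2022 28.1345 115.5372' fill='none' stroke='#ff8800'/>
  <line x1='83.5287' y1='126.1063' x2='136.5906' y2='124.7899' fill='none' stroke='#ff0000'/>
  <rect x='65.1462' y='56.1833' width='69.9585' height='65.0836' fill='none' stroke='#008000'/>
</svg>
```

Since the viewBox matches the mm dimensions, user units are millimetres directly. The only transform is the Y-flip y_m = 135.6313 − y_svg.

Shape 1 is a cubic bezier drawn with `<path>`. Its stroke #ff8800 means engrave at S200, F3874. After flipping Y the toolpath is (49.9125,119.6284) → (58.4525,100.5778) → (51.9531,68.0853) → (38.9889,36.4808) → (28.1345,20.0941).

Shape 2 is a line segment drawn with `<line>`. Its stroke #ff0000 means score at S547, F2458. After flipping Y the toolpath is (83.5287,9.5250) → (136.5906,10.8414).

Shape 3 is a rectangle drawn with `<rect>`. Its stroke #008000 means cut at S894, F1115. After flipping Y the toolpath is (65.1462,79.4480) → (135.1047,79.4480) → (135.1047,14.3644) → (65.1462,14.3644) → (65.1462,79.4480), returning to the start.

G21
G90
G0 X49.9125 Y119.6284
M4 S200
G1 X58.4525 Y100.5778 F3874
G1 X51.9531 Y68.0853
G1 X38.9889 Y36.4808
G1 X28.1345 Y20.0941
M5
G0 X83.5287 Y9.5250
M4 S547
G1 X136.5906 Y10.8414 F2458
M5
G0 X65.1462 Y79.4480
M4 S894
G1 X135.1047 Y79.4480 F1115
G1 X135.1047 Y14.3644
G1 X65.1462 Y14.3644
G1 X65.1462 Y79.4480
M5
G0 X0.0000 Y0.0000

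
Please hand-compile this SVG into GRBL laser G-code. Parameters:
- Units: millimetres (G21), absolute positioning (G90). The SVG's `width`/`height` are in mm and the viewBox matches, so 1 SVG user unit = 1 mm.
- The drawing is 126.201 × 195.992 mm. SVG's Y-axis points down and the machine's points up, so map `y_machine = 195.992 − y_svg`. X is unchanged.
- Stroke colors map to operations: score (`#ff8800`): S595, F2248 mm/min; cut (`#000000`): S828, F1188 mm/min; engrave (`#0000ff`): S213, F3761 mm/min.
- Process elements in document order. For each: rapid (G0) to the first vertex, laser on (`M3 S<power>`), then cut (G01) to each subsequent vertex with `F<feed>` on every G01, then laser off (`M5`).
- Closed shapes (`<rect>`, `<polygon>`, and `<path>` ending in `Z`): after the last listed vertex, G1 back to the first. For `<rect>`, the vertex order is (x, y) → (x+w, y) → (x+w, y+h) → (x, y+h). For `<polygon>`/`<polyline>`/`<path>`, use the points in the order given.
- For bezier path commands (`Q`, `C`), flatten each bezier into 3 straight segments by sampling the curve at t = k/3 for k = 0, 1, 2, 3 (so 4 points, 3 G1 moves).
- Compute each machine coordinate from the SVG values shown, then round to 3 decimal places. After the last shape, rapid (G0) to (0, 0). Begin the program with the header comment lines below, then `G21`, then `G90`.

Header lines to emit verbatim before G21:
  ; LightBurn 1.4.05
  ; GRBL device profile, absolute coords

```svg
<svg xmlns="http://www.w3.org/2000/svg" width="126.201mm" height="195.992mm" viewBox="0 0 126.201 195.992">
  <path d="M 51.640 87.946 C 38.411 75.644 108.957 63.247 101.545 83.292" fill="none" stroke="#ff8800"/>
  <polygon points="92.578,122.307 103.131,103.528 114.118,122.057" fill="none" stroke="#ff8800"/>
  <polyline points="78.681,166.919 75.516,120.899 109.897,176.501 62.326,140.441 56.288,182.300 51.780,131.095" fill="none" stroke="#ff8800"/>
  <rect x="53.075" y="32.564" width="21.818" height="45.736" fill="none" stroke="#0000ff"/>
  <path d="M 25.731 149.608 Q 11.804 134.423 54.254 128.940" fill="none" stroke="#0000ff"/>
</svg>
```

; LightBurn 1.4.05
; GRBL device profile, absolute coords
G21
G90
G0 X51.640 Y108.046
M3 S595
G01 X60.346 Y119.175 F2248
G01 X88.961 Y123.136 F2248
G01 X101.545 Y112.700 F2248
M5
G0 X92.578 Y73.685
M3 S595
G01 X103.131 Y92.464 F2248
G01 X114.118 Y73.935 F2248
G01 X92.578 Y73.685 F2248
M5
G0 X78.681 Y29.073
M3 S595
G01 X75.516 Y75.093 F2248
G01 X109.897 Y19.491 F2248
G01 X62.326 Y55.551 F2248
G01 X56.288 Y13.692 F2248
G01 X51.780 Y64.897 F2248
M5
G0 X53.075 Y163.428
M3 S213
G01 X74.893 Y163.428 F3761
G01 X74.893 Y117.692 F3761
G01 X53.075 Y117.692 F3761
G01 X53.075 Y163.428 F3761
M5
G0 X25.731 Y46.384
M3 S213
G01 X22.710 Y55.429 F3761
G01 X32.218 Y62.319 F3761
G01 X54.254 Y67.052 F3761
M5
G0 X0.000 Y0.000

1 u = 1 mm; y_m = 195.992 − y.

[1] `<path>` cubic bezier, #ff8800→score S595 F2248: (51.640,108.046) → (60.346,119.175) → (88.961,123.136) → (101.545,112.700)

[2] `<polygon>` regular polygon, #ff8800→score S595 F2248: (92.578,73.685) → (103.131,92.464) → (114.118,73.935) → (92.578,73.685) (closed)

[3] `<polyline>` open polyline, #ff8800→score S595 F2248: (78.681,29.073) → (75.516,75.093) → (109.897,19.491) → (62.326,55.551) → (56.288,13.692) → (51.780,64.897)

[4] `<rect>` rectangle, #0000ff→engrave S213 F3761: (53.075,163.428) → (74.893,163.428) → (74.893,117.692) → (53.075,117.692) → (53.075,163.428) (closed)

[5] `<path>` quadratic bezier, #0000ff→engrave S213 F3761: (25.731,46.384) → (22.710,55.429) → (32.218,62.319) → (54.254,67.052)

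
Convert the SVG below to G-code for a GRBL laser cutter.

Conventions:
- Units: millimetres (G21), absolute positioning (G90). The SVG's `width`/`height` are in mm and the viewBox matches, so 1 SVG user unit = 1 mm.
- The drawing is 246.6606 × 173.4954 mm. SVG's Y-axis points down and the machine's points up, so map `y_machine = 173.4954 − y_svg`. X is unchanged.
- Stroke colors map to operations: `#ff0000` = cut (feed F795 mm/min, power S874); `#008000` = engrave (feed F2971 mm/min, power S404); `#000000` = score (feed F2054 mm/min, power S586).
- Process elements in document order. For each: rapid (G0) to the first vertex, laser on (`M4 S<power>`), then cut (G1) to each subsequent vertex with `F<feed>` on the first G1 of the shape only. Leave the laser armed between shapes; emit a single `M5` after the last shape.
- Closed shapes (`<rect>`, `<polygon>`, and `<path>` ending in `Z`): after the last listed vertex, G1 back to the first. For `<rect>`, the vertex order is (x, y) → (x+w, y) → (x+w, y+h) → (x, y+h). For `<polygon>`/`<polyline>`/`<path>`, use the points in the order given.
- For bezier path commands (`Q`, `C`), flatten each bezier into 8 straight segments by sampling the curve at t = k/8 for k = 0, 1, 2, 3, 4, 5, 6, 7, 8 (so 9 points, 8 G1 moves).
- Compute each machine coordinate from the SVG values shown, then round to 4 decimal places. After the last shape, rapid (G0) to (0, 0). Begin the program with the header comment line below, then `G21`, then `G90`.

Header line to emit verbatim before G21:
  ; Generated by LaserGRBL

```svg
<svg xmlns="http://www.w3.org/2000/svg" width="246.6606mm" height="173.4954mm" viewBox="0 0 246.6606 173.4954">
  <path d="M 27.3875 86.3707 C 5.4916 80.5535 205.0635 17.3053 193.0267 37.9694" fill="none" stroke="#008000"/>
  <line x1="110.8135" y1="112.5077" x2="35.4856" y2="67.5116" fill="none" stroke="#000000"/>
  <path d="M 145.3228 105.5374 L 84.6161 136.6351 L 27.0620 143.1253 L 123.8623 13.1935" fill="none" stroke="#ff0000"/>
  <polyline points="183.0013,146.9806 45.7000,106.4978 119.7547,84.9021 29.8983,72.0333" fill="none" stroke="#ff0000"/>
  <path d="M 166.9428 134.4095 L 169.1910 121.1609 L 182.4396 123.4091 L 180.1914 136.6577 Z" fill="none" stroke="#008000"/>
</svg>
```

; Generated by LaserGRBL
G21
G90
G0 X27.3875 Y87.1247
M4 S404
G1 X28.7120 Y91.7222 F2971
G1 X45.7240 Y100.0474
G1 X73.3483 Y110.4441
G1 X106.5099 Y121.2558
G1 X140.1337 Y130.8263
G1 X169.1445 Y137.4990
G1 X188.4672 Y139.6177
G1 X193.0267 Y135.5260
G0 X110.8135 Y60.9877
M4 S586
G1 X35.4856 Y105.9838 F2054
G0 X145.3228 Y67.9580
M4 S874
G1 X84.6161 Y36.8603 F795
G1 X27.0620 Y30.3701
G1 X123.8623 Y160.3019
G0 X183.0013 Y26.5148
M4 S874
G1 X45.7000 Y66.9976 F795
G1 X119.7547 Y88.5933
G1 X29.8983 Y101.4621
G0 X166.9428 Y39.0859
M4 S404
G1 X169.1910 Y52.3345 F2971
G1 X182.4396 Y50.0863
G1 X180.1914 Y36.8377
G1 X166.9428 Y39.0859
M5
G0 X0.0000 Y0.0000

Since the viewBox matches the mm dimensions, user units are millimetres directly. The only transform is the Y-flip y_m = 173.4954 − y_svg.

Shape 1 is a cubic bezier drawn with `<path>`. Its stroke #008000 means engrave at S404, F2971. After flipping Y the toolpath is (27.3875,87.1247) → (28.7120,91.7222) → (45.7240,100.0474) → (73.3483,110.4441) → (106.5099,121.2558) → (140.1337,130.8263) → (169.1445,137.4990) → (188.4672,139.6177) → (193.0267,135.5260).

Shape 2 is a line segment drawn with `<line>`. Its stroke #000000 means score at S586, F2054. After flipping Y the toolpath is (110.8135,60.9877) → (35.4856,105.9838).

Shape 3 is a open polyline drawn with `<path>`. Its stroke #ff0000 means cut at S874, F795. After flipping Y the toolpath is (145.3228,67.9580) → (84.6161,36.8603) → (27.0620,30.3701) → (123.8623,160.3019).

Shape 4 is a open polyline drawn with `<polyline>`. Its stroke #ff0000 means cut at S874, F795. After flipping Y the toolpath is (183.0013,26.5148) → (45.7000,66.9976) → (119.7547,88.5933) → (29.8983,101.4621).

Shape 5 is a regular polygon drawn with `<path>`. Its stroke #008000 means engrave at S404, F2971. After flipping Y the toolpath is (166.9428,39.0859) → (169.1910,52.3345) → (182.4396,50.0863) → (180.1914,36.8377) → (166.9428,39.0859), returning to the start.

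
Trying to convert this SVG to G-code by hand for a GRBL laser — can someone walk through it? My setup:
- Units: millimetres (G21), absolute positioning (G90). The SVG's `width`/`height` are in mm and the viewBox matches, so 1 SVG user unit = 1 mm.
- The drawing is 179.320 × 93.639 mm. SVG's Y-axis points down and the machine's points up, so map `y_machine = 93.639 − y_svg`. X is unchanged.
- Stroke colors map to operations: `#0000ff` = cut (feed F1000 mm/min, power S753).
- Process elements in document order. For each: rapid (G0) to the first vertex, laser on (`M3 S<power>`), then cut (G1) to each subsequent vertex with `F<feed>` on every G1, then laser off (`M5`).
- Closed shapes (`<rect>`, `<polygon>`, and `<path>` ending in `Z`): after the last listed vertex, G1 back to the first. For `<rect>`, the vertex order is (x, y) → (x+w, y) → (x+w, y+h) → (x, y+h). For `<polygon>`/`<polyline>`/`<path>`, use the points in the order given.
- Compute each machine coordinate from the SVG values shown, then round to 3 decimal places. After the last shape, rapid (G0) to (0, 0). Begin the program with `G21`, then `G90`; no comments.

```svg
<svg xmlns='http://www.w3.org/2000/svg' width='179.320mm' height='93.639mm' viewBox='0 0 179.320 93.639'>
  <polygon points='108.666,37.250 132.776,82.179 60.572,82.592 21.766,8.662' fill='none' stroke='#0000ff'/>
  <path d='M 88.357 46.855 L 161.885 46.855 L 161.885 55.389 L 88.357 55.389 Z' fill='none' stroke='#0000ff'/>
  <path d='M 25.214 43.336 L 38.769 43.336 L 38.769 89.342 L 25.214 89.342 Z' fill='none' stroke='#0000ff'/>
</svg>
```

Since the viewBox matches the mm dimensions, user units are millimetres directly. The only transform is the Y-flip y_m = 93.639 − y_svg.

Shape 1 is a closed polygon drawn with `<polygon>`. Its stroke #0000ff means cut at S753, F1000. After flipping Y the toolpath is (108.666,56.389) → (132.776,11.460) → (60.572,11.047) → (21.766,84.977) → (108.666,56.389), returning to the start.

Shape 2 is a rectangle drawn with `<path>`. Its stroke #0000ff means cut at S753, F1000. After flipping Y the toolpath is (88.357,46.784) → (161.885,46.784) → (161.885,38.250) → (88.357,38.250) → (88.357,46.784), returning to the start.

Shape 3 is a rectangle drawn with `<path>`. Its stroke #0000ff means cut at S753, F1000. After flipping Y the toolpath is (25.214,50.303) → (38.769,50.303) → (38.769,4.297) → (25.214,4.297) → (25.214,50.303), returning to the start.

G21
G90
G0 X108.666 Y56.389
M3 S753
G1 X132.776 Y11.460 F1000
G1 X60.572 Y11.047 F1000
G1 X21.766 Y84.977 F1000
G1 X108.666 Y56.389 F1000
M5
G0 X88.357 Y46.784
M3 S753
G1 X161.885 Y46.784 F1000
G1 X161.885 Y38.250 F1000
G1 X88.357 Y38.250 F1000
G1 X88.357 Y46.784 F1000
M5
G0 X25.214 Y50.303
M3 S753
G1 X38.769 Y50.303 F1000
G1 X38.769 Y4.297 F1000
G1 X25.214 Y4.297 F1000
G1 X25.214 Y50.303 F1000
M5
G0 X0.000 Y0.000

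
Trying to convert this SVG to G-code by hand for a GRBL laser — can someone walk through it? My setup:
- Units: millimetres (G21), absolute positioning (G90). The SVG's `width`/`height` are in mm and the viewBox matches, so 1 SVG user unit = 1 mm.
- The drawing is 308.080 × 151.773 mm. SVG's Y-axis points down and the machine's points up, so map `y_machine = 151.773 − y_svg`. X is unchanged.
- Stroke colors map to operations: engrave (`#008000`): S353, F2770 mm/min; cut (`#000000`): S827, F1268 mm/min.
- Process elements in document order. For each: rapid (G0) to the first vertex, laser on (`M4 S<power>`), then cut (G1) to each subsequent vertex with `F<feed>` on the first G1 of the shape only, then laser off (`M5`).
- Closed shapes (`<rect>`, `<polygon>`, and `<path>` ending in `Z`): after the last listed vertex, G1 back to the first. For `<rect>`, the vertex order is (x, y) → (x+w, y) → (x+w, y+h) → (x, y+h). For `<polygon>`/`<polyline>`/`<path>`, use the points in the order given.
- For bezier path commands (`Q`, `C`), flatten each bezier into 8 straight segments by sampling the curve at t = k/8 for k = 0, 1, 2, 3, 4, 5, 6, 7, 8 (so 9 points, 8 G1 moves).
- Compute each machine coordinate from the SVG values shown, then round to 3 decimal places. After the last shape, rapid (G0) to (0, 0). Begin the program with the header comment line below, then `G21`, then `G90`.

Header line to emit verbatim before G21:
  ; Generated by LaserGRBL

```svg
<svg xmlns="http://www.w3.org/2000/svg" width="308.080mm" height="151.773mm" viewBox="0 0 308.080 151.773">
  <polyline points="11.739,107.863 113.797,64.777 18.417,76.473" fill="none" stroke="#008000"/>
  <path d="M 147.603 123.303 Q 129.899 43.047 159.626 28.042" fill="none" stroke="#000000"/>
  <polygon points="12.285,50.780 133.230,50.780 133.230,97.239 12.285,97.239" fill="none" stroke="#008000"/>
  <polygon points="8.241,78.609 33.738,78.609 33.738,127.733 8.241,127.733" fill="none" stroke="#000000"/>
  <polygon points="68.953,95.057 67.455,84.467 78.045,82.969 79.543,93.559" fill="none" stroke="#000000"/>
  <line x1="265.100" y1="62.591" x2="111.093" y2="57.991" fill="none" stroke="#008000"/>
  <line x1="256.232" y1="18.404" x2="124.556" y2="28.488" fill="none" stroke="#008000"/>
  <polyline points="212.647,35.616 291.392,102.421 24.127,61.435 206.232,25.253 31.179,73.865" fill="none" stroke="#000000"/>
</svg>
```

1 u = 1 mm; y_m = 151.773 − y.

[1] `<polyline>` open polyline, #008000→engrave S353 F2770: (11.739,43.910) → (113.797,86.996) → (18.417,75.300)

[2] `<path>` quadratic bezier, #000000→cut S827 F1268: (147.603,28.470) → (143.918,47.514) → (141.715,64.520) → (140.995,79.486) → (141.757,92.413) → (144.001,103.301) → (147.727,112.150) → (152.935,118.960) → (159.626,123.731)

[3] `<polygon>` rectangle, #008000→engrave S353 F2770: (12.285,100.993) → (133.230,100.993) → (133.230,54.534) → (12.285,54.534) → (12.285,100.993) (closed)

[4] `<polygon>` rectangle, #000000→cut S827 F1268: (8.241,73.164) → (33.738,73.164) → (33.738,24.040) → (8.241,24.040) → (8.241,73.164) (closed)

[5] `<polygon>` regular polygon, #000000→cut S827 F1268: (68.953,56.716) → (67.455,67.306) → (78.045,68.804) → (79.543,58.214) → (68.953,56.716) (closed)

[6] `<line>` line segment, #008000→engrave S353 F2770: (265.100,89.182) → (111.093,93.782)

[7] `<line>` line segment, #008000→engrave S353 F2770: (256.232,133.369) → (124.556,123.285)

[8] `<polyline>` open polyline, #000000→cut S827 F1268: (212.647,116.157) → (291.392,49.352) → (24.127,90.338) → (206.232,126.520) → (31.179,77.908)

; Generated by LaserGRBL
G21
G90
G0 X11.739 Y43.910
M4 S353
G1 X113.797 Y86.996 F2770
G1 X18.417 Y75.300
M5
G0 X147.603 Y28.470
M4 S827
G1 X143.918 Y47.514 F1268
G1 X141.715 Y64.520
G1 X140.995 Y79.486
G1 X141.757 Y92.413
G1 X144.001 Y103.301
G1 X147.727 Y112.150
G1 X152.935 Y118.960
G1 X159.626 Y123.731
M5
G0 X12.285 Y100.993
M4 S353
G1 X133.230 Y100.993 F2770
G1 X133.230 Y54.534
G1 X12.285 Y54.534
G1 X12.285 Y100.993
M5
G0 X8.241 Y73.164
M4 S827
G1 X33.738 Y73.164 F1268
G1 X33.738 Y24.040
G1 X8.241 Y24.040
G1 X8.241 Y73.164
M5
G0 X68.953 Y56.716
M4 S827
G1 X67.455 Y67.306 F1268
G1 X78.045 Y68.804
G1 X79.543 Y58.214
G1 X68.953 Y56.716
M5
G0 X265.100 Y89.182
M4 S353
G1 X111.093 Y93.782 F2770
M5
G0 X256.232 Y133.369
M4 S353
G1 X124.556 Y123.285 F2770
M5
G0 X212.647 Y116.157
M4 S827
G1 X291.392 Y49.352 F1268
G1 X24.127 Y90.338
G1 X206.232 Y126.520
G1 X31.179 Y77.908
M5
G0 X0.000 Y0.000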